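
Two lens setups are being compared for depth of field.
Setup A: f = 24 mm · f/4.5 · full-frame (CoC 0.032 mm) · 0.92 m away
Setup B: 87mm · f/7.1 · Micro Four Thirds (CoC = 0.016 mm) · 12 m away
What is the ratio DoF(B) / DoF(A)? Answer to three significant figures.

Setup A: H = 24²/(4.5×0.032) + 24 ≈ 4024.0 mm; DoF = Df − Dn = 1185.57 − 751.63 ≈ 433.94 mm.
Setup B: H = 87²/(7.1×0.016) + 87 ≈ 66715.5 mm; DoF = Df − Dn = 14612.7 − 10179.9 ≈ 4432.8 mm.
Ratio = 4432.8 / 433.94 ≈ 10.2.

10.2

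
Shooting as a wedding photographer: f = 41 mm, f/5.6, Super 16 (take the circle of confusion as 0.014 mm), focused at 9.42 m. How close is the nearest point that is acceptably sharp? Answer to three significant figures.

Hyperfocal distance H = f²/(N·c) + f = 41²/(5.6 × 0.014) + 41 = 1681/0.0784 + 41 ≈ 21482.3 mm ≈ 21.48 m.
Near limit Dn = s·(H − f)/(H + s − 2f) = 9420 × (21482.3 − 41) / (21482.3 + 9420 − 2 × 41) = 9420 × 21441.3 / 30820.3 ≈ 6553.4 mm ≈ 6.55 m.

6.55 m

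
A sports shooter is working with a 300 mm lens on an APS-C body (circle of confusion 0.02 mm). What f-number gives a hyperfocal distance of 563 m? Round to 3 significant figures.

Rearrange H = f²/(N·c) + f for N: N = f² / ((H − f)·c).
N = 300² / ((563000 − 300) × 0.02) = 90000 / 11254 ≈ 8.

f/8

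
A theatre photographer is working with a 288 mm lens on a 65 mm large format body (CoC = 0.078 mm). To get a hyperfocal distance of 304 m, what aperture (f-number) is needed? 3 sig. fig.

f/3.50

Rearrange H = f²/(N·c) + f for N: N = f² / ((H − f)·c).
N = 288² / ((304000 − 288) × 0.078) = 82944 / 23690 ≈ 3.50.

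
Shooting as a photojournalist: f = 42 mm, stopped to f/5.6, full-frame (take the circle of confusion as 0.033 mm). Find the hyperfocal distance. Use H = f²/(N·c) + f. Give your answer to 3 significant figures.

Hyperfocal distance H = f²/(N·c) + f = 42²/(5.6 × 0.033) + 42 = 1764/0.1848 + 42 ≈ 9587.5 mm ≈ 9.59 m.

9.59 m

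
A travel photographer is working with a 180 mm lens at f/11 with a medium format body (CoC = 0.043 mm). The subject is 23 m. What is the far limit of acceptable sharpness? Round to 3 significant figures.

Hyperfocal distance H = f²/(N·c) + f = 180²/(11 × 0.043) + 180 = 32400/0.473 + 180 ≈ 68678.9 mm ≈ 68.68 m.
Far limit Df = s·(H − f)/(H − s) = 23000 × (68678.9 − 180) / (68678.9 − 23000) = 23000 × 68498.9 / 45678.9 ≈ 34490 mm ≈ 34.5 m.

34.5 m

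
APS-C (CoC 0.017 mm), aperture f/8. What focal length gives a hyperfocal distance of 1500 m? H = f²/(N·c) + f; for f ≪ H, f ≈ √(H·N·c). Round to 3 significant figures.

452 mm

From H = f²/(N·c) + f, with f ≪ H: f ≈ √(H·N·c) = √(1500000 × 8 × 0.017) = √204000 ≈ 451.7 mm.
The +f correction barely moves this — solving exactly, f² + N·c·f − N·c·H = 0 ⇒ f = (−N·c + √((N·c)² + 4·N·c·H))/2 = (−0.136 + √816000)/2 ≈ 451.60 mm, so f ≈ 452 mm.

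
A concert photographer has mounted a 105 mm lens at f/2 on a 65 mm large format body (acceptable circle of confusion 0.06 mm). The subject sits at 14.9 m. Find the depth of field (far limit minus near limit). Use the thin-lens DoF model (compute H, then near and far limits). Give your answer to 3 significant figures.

4.93 m

Hyperfocal distance H = f²/(N·c) + f = 105²/(2 × 0.06) + 105 = 11025/0.12 + 105 ≈ 91980.0 mm ≈ 91.98 m.
Near limit Dn = s·(H − f)/(H + s − 2f) = 14900 × (91980.0 − 105) / (91980.0 + 14900 − 2 × 105) = 14900 × 91875.0 / 106670.0 ≈ 12833.4 mm.
Far limit Df = s·(H − f)/(H − s) = 14900 × (91980.0 − 105) / (91980.0 − 14900) = 14900 × 91875.0 / 77080.0 ≈ 17760.0 mm.
Depth of field = Df − Dn = 17760.0 − 12833.4 ≈ 4926.6 mm ≈ 4.93 m.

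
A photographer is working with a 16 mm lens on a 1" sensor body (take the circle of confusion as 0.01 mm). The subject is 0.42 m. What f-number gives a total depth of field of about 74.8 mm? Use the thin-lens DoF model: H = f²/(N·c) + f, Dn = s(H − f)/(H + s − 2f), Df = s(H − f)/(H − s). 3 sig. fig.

f/5.60

Write h = H − f = f²/(N·c). The thin-lens limits are Dn = s·h/(h + (s−f)) and Df = s·h/(h − (s−f)), so DoF = Df − Dn = 2·s·(s−f)·h / (h² − (s−f)²).
That is a quadratic in h: DoF·h² − 2·s·(s−f)·h − DoF·(s−f)² = 0 ⇒ h = (s−f)·(s + √(s² + DoF²)) / DoF = 404 × (420 + √(420² + 74.8²)) / 74.8 = 404 × (420 + 426.609) / 74.8 ≈ 4572.6 mm.
Then N = f²/(c·h) = 16² / (0.01 × 4572.6) = 256 / 45.726 ≈ 5.60.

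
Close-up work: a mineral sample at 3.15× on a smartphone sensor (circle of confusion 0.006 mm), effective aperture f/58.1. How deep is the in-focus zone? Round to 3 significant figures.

At magnification m, DoF ≈ 2·N_eff·c/m² = 2 × 58.1 × 0.006 / 3.15² = 0.6972 / 9.922 ≈ 0.0703 mm.

0.0703 mm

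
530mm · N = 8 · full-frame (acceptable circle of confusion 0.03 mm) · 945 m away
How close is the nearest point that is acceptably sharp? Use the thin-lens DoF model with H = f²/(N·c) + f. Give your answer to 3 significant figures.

523 m

Hyperfocal distance H = f²/(N·c) + f = 530²/(8 × 0.03) + 530 = 280900/0.24 + 530 ≈ 1170946.7 mm ≈ 1171 m.
Near limit Dn = s·(H − f)/(H + s − 2f) = 945000 × (1170946.7 − 530) / (1170946.7 + 945000 − 2 × 530) = 945000 × 1170416.7 / 2114886.7 ≈ 522980 mm ≈ 523 m.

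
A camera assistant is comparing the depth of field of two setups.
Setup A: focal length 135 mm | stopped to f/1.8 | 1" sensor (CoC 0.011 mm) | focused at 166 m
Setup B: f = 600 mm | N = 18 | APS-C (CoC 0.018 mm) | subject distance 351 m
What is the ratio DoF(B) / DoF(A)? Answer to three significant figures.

3.98

Setup A: H = 135²/(1.8×0.011) + 135 ≈ 920589.5 mm; DoF = Df − Dn = 202488 − 140654 ≈ 61834 mm.
Setup B: H = 600²/(18×0.018) + 600 ≈ 1111711.1 mm; DoF = Df − Dn = 512678 − 266847 ≈ 245831 mm.
Ratio = 245831 / 61834 ≈ 3.98.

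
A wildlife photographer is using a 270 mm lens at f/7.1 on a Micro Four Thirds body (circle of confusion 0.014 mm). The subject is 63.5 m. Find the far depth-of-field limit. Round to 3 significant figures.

69.5 m

Hyperfocal distance H = f²/(N·c) + f = 270²/(7.1 × 0.014) + 270 = 72900/0.0994 + 270 ≈ 733670.4 mm ≈ 733.7 m.
Far limit Df = s·(H − f)/(H − s) = 63500 × (733670.4 − 270) / (733670.4 − 63500) = 63500 × 733400.4 / 670170.4 ≈ 69491 mm ≈ 69.5 m.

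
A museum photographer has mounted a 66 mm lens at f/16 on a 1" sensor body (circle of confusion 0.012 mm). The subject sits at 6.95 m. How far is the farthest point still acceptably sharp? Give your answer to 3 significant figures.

Hyperfocal distance H = f²/(N·c) + f = 66²/(16 × 0.012) + 66 = 4356/0.192 + 66 ≈ 22753.5 mm ≈ 22.75 m.
Far limit Df = s·(H − f)/(H − s) = 6950 × (22753.5 − 66) / (22753.5 − 6950) = 6950 × 22687.5 / 15803.5 ≈ 9977.4 mm ≈ 9.98 m.

9.98 m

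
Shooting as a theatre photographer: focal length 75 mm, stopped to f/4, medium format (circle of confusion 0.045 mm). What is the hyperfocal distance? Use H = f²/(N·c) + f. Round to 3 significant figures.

31.3 m

Hyperfocal distance H = f²/(N·c) + f = 75²/(4 × 0.045) + 75 = 5625/0.18 + 75 ≈ 31325.0 mm ≈ 31.3 m.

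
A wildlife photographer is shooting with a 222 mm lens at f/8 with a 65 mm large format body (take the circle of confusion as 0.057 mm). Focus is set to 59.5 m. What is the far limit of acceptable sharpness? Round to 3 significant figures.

Hyperfocal distance H = f²/(N·c) + f = 222²/(8 × 0.057) + 222 = 49284/0.456 + 222 ≈ 108300.9 mm ≈ 108.3 m.
Far limit Df = s·(H − f)/(H − s) = 59500 × (108300.9 − 222) / (108300.9 − 59500) = 59500 × 108078.9 / 48800.9 ≈ 131774 mm ≈ 132 m.

132 m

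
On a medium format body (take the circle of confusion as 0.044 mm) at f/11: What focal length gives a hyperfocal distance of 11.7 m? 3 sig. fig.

From H = f²/(N·c) + f, with f ≪ H: f ≈ √(H·N·c) = √(11700 × 11 × 0.044) = √5662.8 ≈ 75.25 mm.
Exact: f² + N·c·f − N·c·H = 0 ⇒ f = (−N·c + √((N·c)² + 4·N·c·H))/2 = (−0.484 + √22651)/2 ≈ 75.010 mm ≈ 75.0 mm.

75.0 mm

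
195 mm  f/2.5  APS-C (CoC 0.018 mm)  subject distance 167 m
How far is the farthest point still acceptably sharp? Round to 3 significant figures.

208 m

Hyperfocal distance H = f²/(N·c) + f = 195²/(2.5 × 0.018) + 195 = 38025/0.045 + 195 ≈ 845195.0 mm ≈ 845.2 m.
Far limit Df = s·(H − f)/(H − s) = 167000 × (845195.0 − 195) / (845195.0 − 167000) = 167000 × 845000.0 / 678195.0 ≈ 208074 mm ≈ 208 m.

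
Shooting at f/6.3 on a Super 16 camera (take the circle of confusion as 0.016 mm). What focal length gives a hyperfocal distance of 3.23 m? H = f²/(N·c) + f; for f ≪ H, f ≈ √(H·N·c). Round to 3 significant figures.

From H = f²/(N·c) + f, with f ≪ H: f ≈ √(H·N·c) = √(3230 × 6.3 × 0.016) = √325.58 ≈ 18.04 mm.
The +f correction barely moves this — solving exactly, f² + N·c·f − N·c·H = 0 ⇒ f = (−N·c + √((N·c)² + 4·N·c·H))/2 = (−0.1008 + √1302.3)/2 ≈ 17.994 mm, so f ≈ 18.0 mm.

18.0 mm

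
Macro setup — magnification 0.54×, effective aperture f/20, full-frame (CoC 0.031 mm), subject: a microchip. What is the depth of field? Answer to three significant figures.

At magnification m, DoF ≈ 2·N_eff·c/m² = 2 × 20 × 0.031 / 0.54² = 1.24 / 0.2916 ≈ 4.25 mm.

4.25 mm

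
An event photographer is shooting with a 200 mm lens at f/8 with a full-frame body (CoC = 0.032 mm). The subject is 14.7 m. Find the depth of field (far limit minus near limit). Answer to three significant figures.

2.75 m

Hyperfocal distance H = f²/(N·c) + f = 200²/(8 × 0.032) + 200 = 40000/0.256 + 200 ≈ 156450.0 mm ≈ 156.4 m.
Near limit Dn = s·(H − f)/(H + s − 2f) = 14700 × (156450.0 − 200) / (156450.0 + 14700 − 2 × 200) = 14700 × 156250.0 / 170750.0 ≈ 13451.7 mm.
Far limit Df = s·(H − f)/(H − s) = 14700 × (156450.0 − 200) / (156450.0 − 14700) = 14700 × 156250.0 / 141750.0 ≈ 16203.7 mm.
Depth of field = Df − Dn = 16203.7 − 13451.7 ≈ 2752.0 mm ≈ 2.75 m.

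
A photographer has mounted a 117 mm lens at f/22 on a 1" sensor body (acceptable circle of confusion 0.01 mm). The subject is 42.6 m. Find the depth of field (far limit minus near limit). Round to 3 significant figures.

Hyperfocal distance H = f²/(N·c) + f = 117²/(22 × 0.01) + 117 = 13689/0.22 + 117 ≈ 62339.7 mm ≈ 62.34 m.
Near limit Dn = s·(H − f)/(H + s − 2f) = 42600 × (62339.7 − 117) / (62339.7 + 42600 − 2 × 117) = 42600 × 62222.7 / 104705.7 ≈ 25316 mm.
Far limit Df = s·(H − f)/(H − s) = 42600 × (62339.7 − 117) / (62339.7 − 42600) = 42600 × 62222.7 / 19739.7 ≈ 134282 mm.
Depth of field = Df − Dn = 134282 − 25316 ≈ 108966 mm ≈ 109 m.

109 m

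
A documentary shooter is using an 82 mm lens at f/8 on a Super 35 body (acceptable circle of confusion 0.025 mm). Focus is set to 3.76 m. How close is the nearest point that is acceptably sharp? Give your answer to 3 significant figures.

Hyperfocal distance H = f²/(N·c) + f = 82²/(8 × 0.025) + 82 = 6724/0.2 + 82 ≈ 33702.0 mm ≈ 33.70 m.
Near limit Dn = s·(H − f)/(H + s − 2f) = 3760 × (33702.0 − 82) / (33702.0 + 3760 − 2 × 82) = 3760 × 33620.0 / 37298.0 ≈ 3389.2 mm ≈ 3.39 m.

3.39 m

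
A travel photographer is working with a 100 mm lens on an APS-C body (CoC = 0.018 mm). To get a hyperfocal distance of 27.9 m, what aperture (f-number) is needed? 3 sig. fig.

Rearrange H = f²/(N·c) + f for N: N = f² / ((H − f)·c).
N = 100² / ((27900 − 100) × 0.018) = 10000 / 500.4 ≈ 20.

f/20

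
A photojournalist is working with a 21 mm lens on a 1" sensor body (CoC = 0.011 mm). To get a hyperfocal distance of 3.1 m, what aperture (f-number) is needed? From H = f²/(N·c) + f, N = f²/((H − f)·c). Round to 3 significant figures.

f/13

Rearrange H = f²/(N·c) + f for N: N = f² / ((H − f)·c).
N = 21² / ((3100 − 21) × 0.011) = 441 / 33.87 ≈ 13.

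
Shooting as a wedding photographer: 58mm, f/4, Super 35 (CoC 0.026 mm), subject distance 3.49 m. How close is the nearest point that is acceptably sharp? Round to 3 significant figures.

3.16 m

Hyperfocal distance H = f²/(N·c) + f = 58²/(4 × 0.026) + 58 = 3364/0.104 + 58 ≈ 32404.2 mm ≈ 32.40 m.
Near limit Dn = s·(H − f)/(H + s − 2f) = 3490 × (32404.2 − 58) / (32404.2 + 3490 − 2 × 58) = 3490 × 32346.2 / 35778.2 ≈ 3155.2 mm ≈ 3.16 m.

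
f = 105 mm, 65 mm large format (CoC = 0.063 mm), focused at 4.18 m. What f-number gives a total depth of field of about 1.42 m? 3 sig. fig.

f/7.10

Write h = H − f = f²/(N·c). The thin-lens limits are Dn = s·h/(h + (s−f)) and Df = s·h/(h − (s−f)), so DoF = Df − Dn = 2·s·(s−f)·h / (h² − (s−f)²).
That is a quadratic in h: DoF·h² − 2·s·(s−f)·h − DoF·(s−f)² = 0 ⇒ h = (s−f)·(s + √(s² + DoF²)) / DoF = 4075 × (4180 + √(4180² + 1420²)) / 1420 = 4075 × (4180 + 4414.61) / 1420 ≈ 24664 mm.
Then N = f²/(c·h) = 105² / (0.063 × 24664) = 11025 / 1553.8 ≈ 7.10.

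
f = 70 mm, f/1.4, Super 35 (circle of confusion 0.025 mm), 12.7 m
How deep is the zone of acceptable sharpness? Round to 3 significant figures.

2.31 m

Hyperfocal distance H = f²/(N·c) + f = 70²/(1.4 × 0.025) + 70 = 4900/0.035 + 70 ≈ 140070.0 mm ≈ 140.1 m.
Near limit Dn = s·(H − f)/(H + s − 2f) = 12700 × (140070.0 − 70) / (140070.0 + 12700 − 2 × 70) = 12700 × 140000.0 / 152630.0 ≈ 11649.1 mm.
Far limit Df = s·(H − f)/(H − s) = 12700 × (140070.0 − 70) / (140070.0 − 12700) = 12700 × 140000.0 / 127370.0 ≈ 13959.3 mm.
Depth of field = Df − Dn = 13959.3 − 11649.1 ≈ 2310.2 mm ≈ 2.31 m.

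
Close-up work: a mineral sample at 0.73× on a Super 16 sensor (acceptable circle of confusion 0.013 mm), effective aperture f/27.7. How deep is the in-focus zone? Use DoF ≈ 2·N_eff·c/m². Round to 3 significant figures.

1.35 mm

At magnification m, DoF ≈ 2·N_eff·c/m² = 2 × 27.7 × 0.013 / 0.73² = 0.7202 / 0.5329 ≈ 1.35 mm.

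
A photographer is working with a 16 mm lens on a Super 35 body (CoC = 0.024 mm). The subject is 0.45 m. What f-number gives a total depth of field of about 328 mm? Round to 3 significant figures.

f/8.01

Write h = H − f = f²/(N·c). The thin-lens limits are Dn = s·h/(h + (s−f)) and Df = s·h/(h − (s−f)), so DoF = Df − Dn = 2·s·(s−f)·h / (h² − (s−f)²).
That is a quadratic in h: DoF·h² − 2·s·(s−f)·h − DoF·(s−f)² = 0 ⇒ h = (s−f)·(s + √(s² + DoF²)) / DoF = 434 × (450 + √(450² + 328²)) / 328 = 434 × (450 + 556.852) / 328 ≈ 1332.2 mm.
Then N = f²/(c·h) = 16² / (0.024 × 1332.2) = 256 / 31.974 ≈ 8.01.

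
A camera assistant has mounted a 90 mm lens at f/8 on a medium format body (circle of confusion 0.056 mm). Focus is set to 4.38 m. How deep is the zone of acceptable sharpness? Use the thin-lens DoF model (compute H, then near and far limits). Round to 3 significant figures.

Hyperfocal distance H = f²/(N·c) + f = 90²/(8 × 0.056) + 90 = 8100/0.448 + 90 ≈ 18170.4 mm ≈ 18.17 m.
Near limit Dn = s·(H − f)/(H + s − 2f) = 4380 × (18170.4 − 90) / (18170.4 + 4380 − 2 × 90) = 4380 × 18080.4 / 22370.4 ≈ 3540.0 mm.
Far limit Df = s·(H − f)/(H − s) = 4380 × (18170.4 − 90) / (18170.4 − 4380) = 4380 × 18080.4 / 13790.4 ≈ 5742.6 mm.
Depth of field = Df − Dn = 5742.6 − 3540.0 ≈ 2202.6 mm ≈ 2.20 m.

2.20 m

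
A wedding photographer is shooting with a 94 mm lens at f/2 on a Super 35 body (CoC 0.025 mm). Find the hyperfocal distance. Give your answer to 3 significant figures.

Hyperfocal distance H = f²/(N·c) + f = 94²/(2 × 0.025) + 94 = 8836/0.05 + 94 ≈ 176814.0 mm ≈ 177 m.

177 m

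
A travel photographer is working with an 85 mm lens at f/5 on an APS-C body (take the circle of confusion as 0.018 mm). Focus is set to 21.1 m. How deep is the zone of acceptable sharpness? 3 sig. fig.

Hyperfocal distance H = f²/(N·c) + f = 85²/(5 × 0.018) + 85 = 7225/0.09 + 85 ≈ 80362.8 mm ≈ 80.36 m.
Near limit Dn = s·(H − f)/(H + s − 2f) = 21100 × (80362.8 − 85) / (80362.8 + 21100 − 2 × 85) = 21100 × 80277.8 / 101292.8 ≈ 16722 mm.
Far limit Df = s·(H − f)/(H − s) = 21100 × (80362.8 − 85) / (80362.8 − 21100) = 21100 × 80277.8 / 59262.8 ≈ 28582 mm.
Depth of field = Df − Dn = 28582 − 16722 ≈ 11860 mm ≈ 11.9 m.

11.9 m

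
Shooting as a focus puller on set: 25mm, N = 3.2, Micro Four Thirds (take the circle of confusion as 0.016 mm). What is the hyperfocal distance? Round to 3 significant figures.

12.2 m

Hyperfocal distance H = f²/(N·c) + f = 25²/(3.2 × 0.016) + 25 = 625/0.0512 + 25 ≈ 12232.0 mm ≈ 12.2 m.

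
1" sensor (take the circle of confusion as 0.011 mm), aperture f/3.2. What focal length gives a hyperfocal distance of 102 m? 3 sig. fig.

59.9 mm

From H = f²/(N·c) + f, with f ≪ H: f ≈ √(H·N·c) = √(102000 × 3.2 × 0.011) = √3590.4 ≈ 59.92 mm.
The +f correction barely moves this — solving exactly, f² + N·c·f − N·c·H = 0 ⇒ f = (−N·c + √((N·c)² + 4·N·c·H))/2 = (−0.0352 + √14362)/2 ≈ 59.902 mm, so f ≈ 59.9 mm.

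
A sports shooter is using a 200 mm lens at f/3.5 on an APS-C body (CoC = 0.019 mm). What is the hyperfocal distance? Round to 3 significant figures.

602 m

Hyperfocal distance H = f²/(N·c) + f = 200²/(3.5 × 0.019) + 200 = 40000/0.0665 + 200 ≈ 601703.8 mm ≈ 602 m.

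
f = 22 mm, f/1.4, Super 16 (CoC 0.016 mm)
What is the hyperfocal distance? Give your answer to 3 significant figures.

Hyperfocal distance H = f²/(N·c) + f = 22²/(1.4 × 0.016) + 22 = 484/0.0224 + 22 ≈ 21629.1 mm ≈ 21.6 m.

21.6 m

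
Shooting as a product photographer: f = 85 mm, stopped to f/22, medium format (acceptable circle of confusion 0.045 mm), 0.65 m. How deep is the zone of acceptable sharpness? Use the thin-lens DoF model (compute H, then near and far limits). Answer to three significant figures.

101 mm

Hyperfocal distance H = f²/(N·c) + f = 85²/(22 × 0.045) + 85 = 7225/0.99 + 85 ≈ 7383.0 mm ≈ 7.383 m.
Near limit Dn = s·(H − f)/(H + s − 2f) = 650 × (7383.0 − 85) / (7383.0 + 650 − 2 × 85) = 650 × 7298.0 / 7863.0 ≈ 603.29 mm.
Far limit Df = s·(H − f)/(H − s) = 650 × (7383.0 − 85) / (7383.0 − 650) = 650 × 7298.0 / 6733.0 ≈ 704.54 mm.
Depth of field = Df − Dn = 704.54 − 603.29 ≈ 101.25 mm.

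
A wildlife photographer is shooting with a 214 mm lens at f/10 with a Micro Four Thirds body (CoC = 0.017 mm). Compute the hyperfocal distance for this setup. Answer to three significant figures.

270 m

Hyperfocal distance H = f²/(N·c) + f = 214²/(10 × 0.017) + 214 = 45796/0.17 + 214 ≈ 269602.2 mm ≈ 270 m.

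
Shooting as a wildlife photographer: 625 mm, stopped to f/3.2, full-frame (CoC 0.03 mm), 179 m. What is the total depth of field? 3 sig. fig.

15.7 m

Hyperfocal distance H = f²/(N·c) + f = 625²/(3.2 × 0.03) + 625 = 390625/0.096 + 625 ≈ 4069635.4 mm ≈ 4070 m.
Near limit Dn = s·(H − f)/(H + s − 2f) = 179000 × (4069635.4 − 625) / (4069635.4 + 179000 − 2 × 625) = 179000 × 4069010.4 / 4247385.4 ≈ 171483 mm.
Far limit Df = s·(H − f)/(H − s) = 179000 × (4069635.4 − 625) / (4069635.4 − 179000) = 179000 × 4069010.4 / 3890635.4 ≈ 187207 mm.
Depth of field = Df − Dn = 187207 − 171483 ≈ 15724 mm ≈ 15.7 m.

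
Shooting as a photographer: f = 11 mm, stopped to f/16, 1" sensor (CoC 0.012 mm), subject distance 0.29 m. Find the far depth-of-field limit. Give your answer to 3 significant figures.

Hyperfocal distance H = f²/(N·c) + f = 11²/(16 × 0.012) + 11 = 121/0.192 + 11 ≈ 641.2 mm ≈ 0.641 m.
Far limit Df = s·(H − f)/(H − s) = 290 × (641.2 − 11) / (641.2 − 290) = 290 × 630.2 / 351.2 ≈ 520.38 mm ≈ 0.520 m.

0.520 m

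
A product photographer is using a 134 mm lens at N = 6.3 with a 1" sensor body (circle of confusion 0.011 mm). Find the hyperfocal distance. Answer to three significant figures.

Hyperfocal distance H = f²/(N·c) + f = 134²/(6.3 × 0.011) + 134 = 17956/0.0693 + 134 ≈ 259239.3 mm ≈ 259 m.

259 m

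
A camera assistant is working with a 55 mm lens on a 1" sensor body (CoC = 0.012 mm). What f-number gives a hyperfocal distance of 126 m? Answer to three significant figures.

Rearrange H = f²/(N·c) + f for N: N = f² / ((H − f)·c).
N = 55² / ((126000 − 55) × 0.012) = 3025 / 1511 ≈ 2.00.

f/2.00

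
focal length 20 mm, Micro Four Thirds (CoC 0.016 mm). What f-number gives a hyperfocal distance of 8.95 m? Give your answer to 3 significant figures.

Rearrange H = f²/(N·c) + f for N: N = f² / ((H − f)·c).
N = 20² / ((8950 − 20) × 0.016) = 400 / 142.9 ≈ 2.80.

f/2.80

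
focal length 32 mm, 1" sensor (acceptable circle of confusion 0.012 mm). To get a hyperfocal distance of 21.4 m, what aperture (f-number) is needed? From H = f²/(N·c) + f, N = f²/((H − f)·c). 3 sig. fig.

Rearrange H = f²/(N·c) + f for N: N = f² / ((H − f)·c).
N = 32² / ((21400 − 32) × 0.012) = 1024 / 256.4 ≈ 3.99.

f/3.99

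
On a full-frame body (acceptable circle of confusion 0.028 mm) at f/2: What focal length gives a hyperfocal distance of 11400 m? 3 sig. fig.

From H = f²/(N·c) + f, with f ≪ H: f ≈ √(H·N·c) = √(11400000 × 2 × 0.028) = √638400 ≈ 799.0 mm.
The +f correction barely moves this — solving exactly, f² + N·c·f − N·c·H = 0 ⇒ f = (−N·c + √((N·c)² + 4·N·c·H))/2 = (−0.056 + √2553600)/2 ≈ 798.97 mm, so f ≈ 799 mm.

799 mm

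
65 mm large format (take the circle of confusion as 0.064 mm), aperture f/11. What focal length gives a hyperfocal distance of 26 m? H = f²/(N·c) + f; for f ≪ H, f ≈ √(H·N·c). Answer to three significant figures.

135 mm

From H = f²/(N·c) + f, with f ≪ H: f ≈ √(H·N·c) = √(26000 × 11 × 0.064) = √18304 ≈ 135.3 mm.
The +f correction barely moves this — solving exactly, f² + N·c·f − N·c·H = 0 ⇒ f = (−N·c + √((N·c)² + 4·N·c·H))/2 = (−0.704 + √73216)/2 ≈ 134.94 mm, so f ≈ 135 mm.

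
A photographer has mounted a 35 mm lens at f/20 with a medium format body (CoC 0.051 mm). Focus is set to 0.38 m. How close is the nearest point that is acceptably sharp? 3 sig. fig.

295 mm

Hyperfocal distance H = f²/(N·c) + f = 35²/(20 × 0.051) + 35 = 1225/1.02 + 35 ≈ 1236.0 mm ≈ 1.236 m.
Near limit Dn = s·(H − f)/(H + s − 2f) = 380 × (1236.0 − 35) / (1236.0 + 380 − 2 × 35) = 380 × 1201.0 / 1546.0 ≈ 295.20 mm.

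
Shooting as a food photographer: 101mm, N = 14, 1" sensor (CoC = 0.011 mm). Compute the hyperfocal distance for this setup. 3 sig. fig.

66.3 m

Hyperfocal distance H = f²/(N·c) + f = 101²/(14 × 0.011) + 101 = 10201/0.154 + 101 ≈ 66341.3 mm ≈ 66.3 m.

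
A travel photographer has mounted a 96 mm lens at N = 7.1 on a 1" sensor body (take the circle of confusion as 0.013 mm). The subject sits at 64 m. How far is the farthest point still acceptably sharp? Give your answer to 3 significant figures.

178 m

Hyperfocal distance H = f²/(N·c) + f = 96²/(7.1 × 0.013) + 96 = 9216/0.0923 + 96 ≈ 99944.3 mm ≈ 99.94 m.
Far limit Df = s·(H − f)/(H − s) = 64000 × (99944.3 − 96) / (99944.3 − 64000) = 64000 × 99848.3 / 35944.3 ≈ 177783 mm ≈ 178 m.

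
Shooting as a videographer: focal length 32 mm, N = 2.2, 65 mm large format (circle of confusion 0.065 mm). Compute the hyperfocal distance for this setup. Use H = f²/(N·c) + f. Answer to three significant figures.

7.19 m

Hyperfocal distance H = f²/(N·c) + f = 32²/(2.2 × 0.065) + 32 = 1024/0.143 + 32 ≈ 7192.8 mm ≈ 7.19 m.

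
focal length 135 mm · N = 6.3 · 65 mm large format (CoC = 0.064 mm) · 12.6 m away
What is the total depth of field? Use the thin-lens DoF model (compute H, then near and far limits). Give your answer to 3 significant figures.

7.52 m

Hyperfocal distance H = f²/(N·c) + f = 135²/(6.3 × 0.064) + 135 = 18225/0.4032 + 135 ≈ 45335.9 mm ≈ 45.34 m.
Near limit Dn = s·(H − f)/(H + s − 2f) = 12600 × (45335.9 − 135) / (45335.9 + 12600 − 2 × 135) = 12600 × 45200.9 / 57665.9 ≈ 9876.4 mm.
Far limit Df = s·(H − f)/(H − s) = 12600 × (45335.9 − 135) / (45335.9 − 12600) = 12600 × 45200.9 / 32735.9 ≈ 17397.8 mm.
Depth of field = Df − Dn = 17397.8 − 9876.4 ≈ 7521.4 mm ≈ 7.52 m.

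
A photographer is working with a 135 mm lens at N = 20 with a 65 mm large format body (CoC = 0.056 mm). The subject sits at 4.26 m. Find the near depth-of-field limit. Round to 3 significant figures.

Hyperfocal distance H = f²/(N·c) + f = 135²/(20 × 0.056) + 135 = 18225/1.12 + 135 ≈ 16407.3 mm ≈ 16.41 m.
Near limit Dn = s·(H − f)/(H + s − 2f) = 4260 × (16407.3 − 135) / (16407.3 + 4260 − 2 × 135) = 4260 × 16272.3 / 20397.3 ≈ 3398.5 mm ≈ 3.40 m.

3.40 m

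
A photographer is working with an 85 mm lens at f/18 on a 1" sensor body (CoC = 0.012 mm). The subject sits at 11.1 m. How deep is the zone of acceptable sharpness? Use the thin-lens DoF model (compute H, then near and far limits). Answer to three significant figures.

Hyperfocal distance H = f²/(N·c) + f = 85²/(18 × 0.012) + 85 = 7225/0.216 + 85 ≈ 33534.1 mm ≈ 33.53 m.
Near limit Dn = s·(H − f)/(H + s − 2f) = 11100 × (33534.1 − 85) / (33534.1 + 11100 − 2 × 85) = 11100 × 33449.1 / 44464.1 ≈ 8350.2 mm.
Far limit Df = s·(H − f)/(H − s) = 11100 × (33534.1 − 85) / (33534.1 − 11100) = 11100 × 33449.1 / 22434.1 ≈ 16550.0 mm.
Depth of field = Df − Dn = 16550.0 − 8350.2 ≈ 8199.8 mm ≈ 8.20 m.

8.20 m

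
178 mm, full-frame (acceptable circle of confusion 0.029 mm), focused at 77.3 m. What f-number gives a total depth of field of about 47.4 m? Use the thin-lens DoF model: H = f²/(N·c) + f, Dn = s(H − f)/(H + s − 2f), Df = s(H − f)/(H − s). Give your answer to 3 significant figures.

Write h = H − f = f²/(N·c). The thin-lens limits are Dn = s·h/(h + (s−f)) and Df = s·h/(h − (s−f)), so DoF = Df − Dn = 2·s·(s−f)·h / (h² − (s−f)²).
That is a quadratic in h: DoF·h² − 2·s·(s−f)·h − DoF·(s−f)² = 0 ⇒ h = (s−f)·(s + √(s² + DoF²)) / DoF = 77122 × (77300 + √(77300² + 47400²)) / 47400 = 77122 × (77300 + 90675.5) / 47400 ≈ 273304 mm.
Then N = f²/(c·h) = 178² / (0.029 × 273304) = 31684 / 7925.8 ≈ 4.

f/4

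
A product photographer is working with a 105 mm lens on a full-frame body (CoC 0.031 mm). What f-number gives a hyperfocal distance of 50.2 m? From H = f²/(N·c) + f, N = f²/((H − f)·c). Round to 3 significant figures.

f/7.10

Rearrange H = f²/(N·c) + f for N: N = f² / ((H − f)·c).
N = 105² / ((50200 − 105) × 0.031) = 11025 / 1553 ≈ 7.10.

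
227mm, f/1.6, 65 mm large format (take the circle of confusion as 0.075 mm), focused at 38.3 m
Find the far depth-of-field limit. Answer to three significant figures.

42.0 m

Hyperfocal distance H = f²/(N·c) + f = 227²/(1.6 × 0.075) + 227 = 51529/0.12 + 227 ≈ 429635.3 mm ≈ 429.6 m.
Far limit Df = s·(H − f)/(H − s) = 38300 × (429635.3 − 227) / (429635.3 − 38300) = 38300 × 429408.3 / 391335.3 ≈ 42026 mm ≈ 42.0 m.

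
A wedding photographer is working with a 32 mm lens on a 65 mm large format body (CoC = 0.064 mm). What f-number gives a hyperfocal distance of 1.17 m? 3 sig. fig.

f/14.1

Rearrange H = f²/(N·c) + f for N: N = f² / ((H − f)·c).
N = 32² / ((1170 − 32) × 0.064) = 1024 / 72.83 ≈ 14.1.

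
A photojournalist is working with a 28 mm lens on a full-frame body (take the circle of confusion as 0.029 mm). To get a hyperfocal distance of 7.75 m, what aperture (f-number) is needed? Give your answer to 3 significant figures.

Rearrange H = f²/(N·c) + f for N: N = f² / ((H − f)·c).
N = 28² / ((7750 − 28) × 0.029) = 784 / 223.9 ≈ 3.50.

f/3.50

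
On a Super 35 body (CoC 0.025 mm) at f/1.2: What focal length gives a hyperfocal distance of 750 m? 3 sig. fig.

From H = f²/(N·c) + f, with f ≪ H: f ≈ √(H·N·c) = √(750000 × 1.2 × 0.025) = √22500 ≈ 150.0 mm.
The +f correction barely moves this — solving exactly, f² + N·c·f − N·c·H = 0 ⇒ f = (−N·c + √((N·c)² + 4·N·c·H))/2 = (−0.03 + √90000)/2 ≈ 149.99 mm, so f ≈ 150 mm.

150 mm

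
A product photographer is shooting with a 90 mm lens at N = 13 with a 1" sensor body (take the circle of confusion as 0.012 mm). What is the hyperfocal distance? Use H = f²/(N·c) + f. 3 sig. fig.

52.0 m

Hyperfocal distance H = f²/(N·c) + f = 90²/(13 × 0.012) + 90 = 8100/0.156 + 90 ≈ 52013.1 mm ≈ 52.0 m.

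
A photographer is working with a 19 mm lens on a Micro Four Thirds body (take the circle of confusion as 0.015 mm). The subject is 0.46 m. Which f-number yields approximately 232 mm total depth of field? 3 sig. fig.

Write h = H − f = f²/(N·c). The thin-lens limits are Dn = s·h/(h + (s−f)) and Df = s·h/(h − (s−f)), so DoF = Df − Dn = 2·s·(s−f)·h / (h² − (s−f)²).
That is a quadratic in h: DoF·h² − 2·s·(s−f)·h − DoF·(s−f)² = 0 ⇒ h = (s−f)·(s + √(s² + DoF²)) / DoF = 441 × (460 + √(460² + 232²)) / 232 = 441 × (460 + 515.193) / 232 ≈ 1853.7 mm.
Then N = f²/(c·h) = 19² / (0.015 × 1853.7) = 361 / 27.806 ≈ 13.

f/13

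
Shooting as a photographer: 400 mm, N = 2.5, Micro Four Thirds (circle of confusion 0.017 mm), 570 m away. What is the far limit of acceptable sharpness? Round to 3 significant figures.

672 m

Hyperfocal distance H = f²/(N·c) + f = 400²/(2.5 × 0.017) + 400 = 160000/0.0425 + 400 ≈ 3765105.9 mm ≈ 3765 m.
Far limit Df = s·(H − f)/(H − s) = 570000 × (3765105.9 − 400) / (3765105.9 − 570000) = 570000 × 3764705.9 / 3195105.9 ≈ 671615 mm ≈ 672 m.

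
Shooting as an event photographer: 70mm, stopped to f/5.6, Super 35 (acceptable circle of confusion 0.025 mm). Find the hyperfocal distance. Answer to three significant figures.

Hyperfocal distance H = f²/(N·c) + f = 70²/(5.6 × 0.025) + 70 = 4900/0.14 + 70 ≈ 35070.0 mm ≈ 35.1 m.

35.1 m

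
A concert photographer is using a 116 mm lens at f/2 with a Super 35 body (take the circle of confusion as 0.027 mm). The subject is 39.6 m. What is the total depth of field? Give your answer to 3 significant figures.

Hyperfocal distance H = f²/(N·c) + f = 116²/(2 × 0.027) + 116 = 13456/0.054 + 116 ≈ 249301.2 mm ≈ 249.3 m.
Near limit Dn = s·(H − f)/(H + s − 2f) = 39600 × (249301.2 − 116) / (249301.2 + 39600 − 2 × 116) = 39600 × 249185.2 / 288669.2 ≈ 34184 mm.
Far limit Df = s·(H − f)/(H − s) = 39600 × (249301.2 − 116) / (249301.2 − 39600) = 39600 × 249185.2 / 209701.2 ≈ 47056 mm.
Depth of field = Df − Dn = 47056 − 34184 ≈ 12872 mm ≈ 12.9 m.

12.9 m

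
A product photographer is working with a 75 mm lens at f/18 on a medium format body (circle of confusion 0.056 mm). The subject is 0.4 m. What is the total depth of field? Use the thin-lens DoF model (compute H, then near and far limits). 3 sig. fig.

46.8 mm

Hyperfocal distance H = f²/(N·c) + f = 75²/(18 × 0.056) + 75 = 5625/1.008 + 75 ≈ 5655.4 mm ≈ 5.655 m.
Near limit Dn = s·(H − f)/(H + s − 2f) = 400 × (5655.4 − 75) / (5655.4 + 400 − 2 × 75) = 400 × 5580.4 / 5905.4 ≈ 377.986 mm.
Far limit Df = s·(H − f)/(H − s) = 400 × (5655.4 − 75) / (5655.4 − 400) = 400 × 5580.4 / 5255.4 ≈ 424.737 mm.
Depth of field = Df − Dn = 424.737 − 377.986 ≈ 46.751 mm.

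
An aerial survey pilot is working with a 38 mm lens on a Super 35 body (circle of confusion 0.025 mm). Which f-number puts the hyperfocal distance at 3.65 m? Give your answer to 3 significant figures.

Rearrange H = f²/(N·c) + f for N: N = f² / ((H − f)·c).
N = 38² / ((3650 − 38) × 0.025) = 1444 / 90.30 ≈ 16.

f/16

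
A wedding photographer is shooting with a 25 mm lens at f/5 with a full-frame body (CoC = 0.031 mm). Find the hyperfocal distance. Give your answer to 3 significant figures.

Hyperfocal distance H = f²/(N·c) + f = 25²/(5 × 0.031) + 25 = 625/0.155 + 25 ≈ 4057.3 mm ≈ 4.06 m.

4.06 m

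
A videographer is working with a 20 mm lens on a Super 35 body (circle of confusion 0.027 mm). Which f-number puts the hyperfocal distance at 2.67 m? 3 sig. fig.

Rearrange H = f²/(N·c) + f for N: N = f² / ((H − f)·c).
N = 20² / ((2670 − 20) × 0.027) = 400 / 71.55 ≈ 5.59.

f/5.59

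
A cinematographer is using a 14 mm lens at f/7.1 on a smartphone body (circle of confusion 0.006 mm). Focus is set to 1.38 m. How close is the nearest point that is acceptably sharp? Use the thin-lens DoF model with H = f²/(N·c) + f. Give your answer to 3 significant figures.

1.06 m

Hyperfocal distance H = f²/(N·c) + f = 14²/(7.1 × 0.006) + 14 = 196/0.0426 + 14 ≈ 4614.9 mm ≈ 4.615 m.
Near limit Dn = s·(H − f)/(H + s − 2f) = 1380 × (4614.9 − 14) / (4614.9 + 1380 − 2 × 14) = 1380 × 4600.9 / 5966.9 ≈ 1064.1 mm ≈ 1.06 m.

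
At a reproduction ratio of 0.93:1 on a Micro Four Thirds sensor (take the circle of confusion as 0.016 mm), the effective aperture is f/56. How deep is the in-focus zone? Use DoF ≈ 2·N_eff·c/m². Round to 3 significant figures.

2.07 mm

At magnification m, DoF ≈ 2·N_eff·c/m² = 2 × 56 × 0.016 / 0.93² = 1.792 / 0.8649 ≈ 2.07 mm.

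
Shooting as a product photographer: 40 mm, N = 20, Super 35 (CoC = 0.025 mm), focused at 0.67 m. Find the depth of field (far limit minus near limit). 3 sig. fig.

Hyperfocal distance H = f²/(N·c) + f = 40²/(20 × 0.025) + 40 = 1600/0.5 + 40 ≈ 3240.0 mm ≈ 3.240 m.
Near limit Dn = s·(H − f)/(H + s − 2f) = 670 × (3240.0 − 40) / (3240.0 + 670 − 2 × 40) = 670 × 3200.0 / 3830.0 ≈ 559.79 mm.
Far limit Df = s·(H − f)/(H − s) = 670 × (3240.0 − 40) / (3240.0 − 670) = 670 × 3200.0 / 2570.0 ≈ 834.24 mm.
Depth of field = Df − Dn = 834.24 − 559.79 ≈ 274.45 mm.

274 mm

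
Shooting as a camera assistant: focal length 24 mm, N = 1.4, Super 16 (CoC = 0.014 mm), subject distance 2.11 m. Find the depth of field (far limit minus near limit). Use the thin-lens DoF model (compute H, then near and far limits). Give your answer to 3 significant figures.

301 mm

Hyperfocal distance H = f²/(N·c) + f = 24²/(1.4 × 0.014) + 24 = 576/0.0196 + 24 ≈ 29411.8 mm ≈ 29.41 m.
Near limit Dn = s·(H − f)/(H + s − 2f) = 2110 × (29411.8 − 24) / (29411.8 + 2110 − 2 × 24) = 2110 × 29387.8 / 31473.8 ≈ 1970.15 mm.
Far limit Df = s·(H − f)/(H − s) = 2110 × (29411.8 − 24) / (29411.8 − 2110) = 2110 × 29387.8 / 27301.8 ≈ 2271.22 mm.
Depth of field = Df − Dn = 2271.22 − 1970.15 ≈ 301.07 mm.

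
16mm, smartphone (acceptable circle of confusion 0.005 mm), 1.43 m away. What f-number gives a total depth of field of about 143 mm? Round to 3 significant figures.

Write h = H − f = f²/(N·c). The thin-lens limits are Dn = s·h/(h + (s−f)) and Df = s·h/(h − (s−f)), so DoF = Df − Dn = 2·s·(s−f)·h / (h² − (s−f)²).
That is a quadratic in h: DoF·h² − 2·s·(s−f)·h − DoF·(s−f)² = 0 ⇒ h = (s−f)·(s + √(s² + DoF²)) / DoF = 1414 × (1430 + √(1430² + 143²)) / 143 = 1414 × (1430 + 1437.13) / 143 ≈ 28351 mm.
Then N = f²/(c·h) = 16² / (0.005 × 28351) = 256 / 141.75 ≈ 1.81.

f/1.81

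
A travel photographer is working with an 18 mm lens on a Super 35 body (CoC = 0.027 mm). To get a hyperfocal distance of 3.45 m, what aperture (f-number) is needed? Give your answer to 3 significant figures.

f/3.50

Rearrange H = f²/(N·c) + f for N: N = f² / ((H − f)·c).
N = 18² / ((3450 − 18) × 0.027) = 324 / 92.66 ≈ 3.50.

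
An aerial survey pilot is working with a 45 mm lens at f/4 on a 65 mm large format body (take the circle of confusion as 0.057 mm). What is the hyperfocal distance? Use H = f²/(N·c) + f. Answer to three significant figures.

8.93 m

Hyperfocal distance H = f²/(N·c) + f = 45²/(4 × 0.057) + 45 = 2025/0.228 + 45 ≈ 8926.6 mm ≈ 8.93 m.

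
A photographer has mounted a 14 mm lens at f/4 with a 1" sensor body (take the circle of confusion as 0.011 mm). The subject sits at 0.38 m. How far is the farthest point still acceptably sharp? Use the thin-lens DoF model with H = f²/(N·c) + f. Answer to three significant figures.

414 mm

Hyperfocal distance H = f²/(N·c) + f = 14²/(4 × 0.011) + 14 = 196/0.044 + 14 ≈ 4468.5 mm ≈ 4.469 m.
Far limit Df = s·(H − f)/(H − s) = 380 × (4468.5 − 14) / (4468.5 − 380) = 380 × 4454.5 / 4088.5 ≈ 414.02 mm.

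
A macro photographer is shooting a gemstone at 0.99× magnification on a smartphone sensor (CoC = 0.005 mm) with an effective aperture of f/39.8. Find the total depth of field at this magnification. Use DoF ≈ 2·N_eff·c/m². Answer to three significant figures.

At magnification m, DoF ≈ 2·N_eff·c/m² = 2 × 39.8 × 0.005 / 0.99² = 0.398 / 0.9801 ≈ 0.406 mm.

0.406 mm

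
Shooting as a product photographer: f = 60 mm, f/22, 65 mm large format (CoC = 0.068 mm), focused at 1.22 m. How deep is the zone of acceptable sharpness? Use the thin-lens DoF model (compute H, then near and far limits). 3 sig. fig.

1.53 m

Hyperfocal distance H = f²/(N·c) + f = 60²/(22 × 0.068) + 60 = 3600/1.496 + 60 ≈ 2466.4 mm ≈ 2.466 m.
Near limit Dn = s·(H − f)/(H + s − 2f) = 1220 × (2466.4 − 60) / (2466.4 + 1220 − 2 × 60) = 1220 × 2406.4 / 3566.4 ≈ 823.2 mm.
Far limit Df = s·(H − f)/(H − s) = 1220 × (2466.4 − 60) / (2466.4 − 1220) = 1220 × 2406.4 / 1246.4 ≈ 2355.4 mm.
Depth of field = Df − Dn = 2355.4 − 823.2 ≈ 1532.2 mm ≈ 1.53 m.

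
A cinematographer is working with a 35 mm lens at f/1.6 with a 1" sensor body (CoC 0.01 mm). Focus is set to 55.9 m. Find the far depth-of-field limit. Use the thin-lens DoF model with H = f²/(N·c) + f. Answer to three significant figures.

207 m

Hyperfocal distance H = f²/(N·c) + f = 35²/(1.6 × 0.01) + 35 = 1225/0.016 + 35 ≈ 76597.5 mm ≈ 76.60 m.
Far limit Df = s·(H − f)/(H − s) = 55900 × (76597.5 − 35) / (76597.5 − 55900) = 55900 × 76562.5 / 20697.5 ≈ 206781 mm ≈ 207 m.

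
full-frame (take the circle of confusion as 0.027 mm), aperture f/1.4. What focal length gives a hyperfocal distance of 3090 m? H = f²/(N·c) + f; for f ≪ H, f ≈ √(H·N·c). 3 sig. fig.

From H = f²/(N·c) + f, with f ≪ H: f ≈ √(H·N·c) = √(3090000 × 1.4 × 0.027) = √116802 ≈ 341.8 mm.
The +f correction barely moves this — solving exactly, f² + N·c·f − N·c·H = 0 ⇒ f = (−N·c + √((N·c)² + 4·N·c·H))/2 = (−0.0378 + √467208)/2 ≈ 341.74 mm, so f ≈ 342 mm.

342 mm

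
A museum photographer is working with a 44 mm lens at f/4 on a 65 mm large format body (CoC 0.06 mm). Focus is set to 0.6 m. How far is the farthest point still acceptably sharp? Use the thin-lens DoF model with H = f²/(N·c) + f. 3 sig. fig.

Hyperfocal distance H = f²/(N·c) + f = 44²/(4 × 0.06) + 44 = 1936/0.24 + 44 ≈ 8110.7 mm ≈ 8.111 m.
Far limit Df = s·(H − f)/(H − s) = 600 × (8110.7 − 44) / (8110.7 − 600) = 600 × 8066.7 / 7510.7 ≈ 644.42 mm ≈ 0.644 m.

0.644 m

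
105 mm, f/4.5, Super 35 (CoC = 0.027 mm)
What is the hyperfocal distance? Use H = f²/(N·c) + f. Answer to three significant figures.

Hyperfocal distance H = f²/(N·c) + f = 105²/(4.5 × 0.027) + 105 = 11025/0.1215 + 105 ≈ 90845.7 mm ≈ 90.8 m.

90.8 m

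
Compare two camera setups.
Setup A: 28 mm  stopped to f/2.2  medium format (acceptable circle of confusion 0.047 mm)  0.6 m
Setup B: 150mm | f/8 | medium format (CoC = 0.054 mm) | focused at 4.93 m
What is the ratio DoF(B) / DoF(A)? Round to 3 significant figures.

Setup A: H = 28²/(2.2×0.047) + 28 ≈ 7610.2 mm; DoF = Df − Dn = 648.957 − 557.911 ≈ 91.046 mm.
Setup B: H = 150²/(8×0.054) + 150 ≈ 52233.3 mm; DoF = Df − Dn = 5428.18 − 4515.58 ≈ 912.60 mm.
Ratio = 912.60 / 91.046 ≈ 10.0.

10.0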